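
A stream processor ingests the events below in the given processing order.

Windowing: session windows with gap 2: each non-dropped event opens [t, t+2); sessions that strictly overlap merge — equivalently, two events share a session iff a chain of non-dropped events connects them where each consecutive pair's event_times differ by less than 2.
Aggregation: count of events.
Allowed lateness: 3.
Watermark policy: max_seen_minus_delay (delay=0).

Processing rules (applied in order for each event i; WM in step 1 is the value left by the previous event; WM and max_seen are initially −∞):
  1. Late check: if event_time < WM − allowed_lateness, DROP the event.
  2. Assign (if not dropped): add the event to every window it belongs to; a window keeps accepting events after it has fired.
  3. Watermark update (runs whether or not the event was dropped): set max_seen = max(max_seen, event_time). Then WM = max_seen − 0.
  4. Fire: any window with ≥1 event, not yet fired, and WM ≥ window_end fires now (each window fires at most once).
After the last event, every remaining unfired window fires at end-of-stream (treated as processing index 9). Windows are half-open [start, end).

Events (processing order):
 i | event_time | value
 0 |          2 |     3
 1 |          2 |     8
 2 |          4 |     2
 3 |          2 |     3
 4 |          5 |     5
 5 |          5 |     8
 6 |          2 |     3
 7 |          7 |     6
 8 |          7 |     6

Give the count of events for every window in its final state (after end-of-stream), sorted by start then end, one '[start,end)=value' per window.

[2,4)=4 [4,7)=3 [7,9)=2

i=0 t=2 v=3: → [2,4); WM=2
i=1 t=2 v=8: → [2,4); WM=2
i=2 t=4 v=2: → [4,6); WM=4
i=3 t=2 v=3: → [2,4); WM=4
i=4 t=5 v=5: → [4,7); WM=5
i=5 t=5 v=8: → [4,7); WM=5
i=6 t=2 v=3: → [2,4); WM=5
i=7 t=7 v=6: → [7,9); WM=7
i=8 t=7 v=6: → [7,9); WM=7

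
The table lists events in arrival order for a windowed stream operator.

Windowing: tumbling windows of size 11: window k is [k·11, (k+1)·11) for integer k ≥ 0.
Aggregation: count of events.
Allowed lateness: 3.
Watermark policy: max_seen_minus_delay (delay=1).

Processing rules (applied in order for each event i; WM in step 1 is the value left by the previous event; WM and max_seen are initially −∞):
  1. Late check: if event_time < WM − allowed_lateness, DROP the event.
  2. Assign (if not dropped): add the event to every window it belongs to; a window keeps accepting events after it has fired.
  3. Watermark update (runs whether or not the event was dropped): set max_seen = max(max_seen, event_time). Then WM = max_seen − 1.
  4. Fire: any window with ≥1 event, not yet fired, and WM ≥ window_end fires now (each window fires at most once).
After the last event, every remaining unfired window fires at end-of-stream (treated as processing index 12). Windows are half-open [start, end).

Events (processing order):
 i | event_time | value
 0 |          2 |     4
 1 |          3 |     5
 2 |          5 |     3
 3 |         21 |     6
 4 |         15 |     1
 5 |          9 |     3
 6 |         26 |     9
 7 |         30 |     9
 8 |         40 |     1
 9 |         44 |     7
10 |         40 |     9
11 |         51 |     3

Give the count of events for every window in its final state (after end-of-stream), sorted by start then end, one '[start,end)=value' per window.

[0,11)=3 [11,22)=1 [22,33)=2 [33,44)=2 [44,55)=2

i=0 t=2 v=4: → [0,11); WM=1
i=1 t=3 v=5: → [0,11); WM=2
i=2 t=5 v=3: → [0,11); WM=4
i=3 t=21 v=6: → [11,22); WM=20; [0,11) fires=3
i=4 t=15 v=1: DROP (t<20-3); WM=20
i=5 t=9 v=3: DROP (t<20-3); WM=20
i=6 t=26 v=9: → [22,33); WM=25; [11,22) fires=1
i=7 t=30 v=9: → [22,33); WM=29
i=8 t=40 v=1: → [33,44); WM=39; [22,33) fires=2
i=9 t=44 v=7: → [44,55); WM=43
i=10 t=40 v=9: → [33,44); WM=43
i=11 t=51 v=3: → [44,55); WM=50; [33,44) fires=2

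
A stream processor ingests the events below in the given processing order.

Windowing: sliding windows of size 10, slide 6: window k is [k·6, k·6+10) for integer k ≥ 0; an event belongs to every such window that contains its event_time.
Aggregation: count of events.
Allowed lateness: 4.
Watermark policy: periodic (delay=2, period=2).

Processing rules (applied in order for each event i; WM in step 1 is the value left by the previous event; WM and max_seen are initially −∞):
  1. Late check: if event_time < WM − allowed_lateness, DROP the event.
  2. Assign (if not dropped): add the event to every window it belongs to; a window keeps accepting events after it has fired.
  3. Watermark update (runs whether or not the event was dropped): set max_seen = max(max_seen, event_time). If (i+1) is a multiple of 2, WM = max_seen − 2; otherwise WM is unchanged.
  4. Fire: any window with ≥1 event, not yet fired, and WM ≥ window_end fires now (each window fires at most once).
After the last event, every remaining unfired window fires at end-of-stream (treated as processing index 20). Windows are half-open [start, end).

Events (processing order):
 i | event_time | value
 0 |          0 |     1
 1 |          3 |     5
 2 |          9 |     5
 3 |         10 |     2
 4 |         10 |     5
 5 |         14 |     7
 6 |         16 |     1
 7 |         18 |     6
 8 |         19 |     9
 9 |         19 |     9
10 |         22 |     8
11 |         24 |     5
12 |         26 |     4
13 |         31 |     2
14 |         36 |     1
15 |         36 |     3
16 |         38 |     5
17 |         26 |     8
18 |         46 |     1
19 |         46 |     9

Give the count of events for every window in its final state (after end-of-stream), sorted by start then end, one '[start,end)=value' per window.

[0,10)=3 [6,16)=4 [12,22)=5 [18,28)=6 [24,34)=3 [30,40)=4 [36,46)=3 [42,52)=2

i=0 t=0 v=1: → [0,10); WM=−∞
i=1 t=3 v=5: → [0,10); WM=1
i=2 t=9 v=5: → [6,16),[0,10); WM=1
i=3 t=10 v=2: → [6,16); WM=8
i=4 t=10 v=5: → [6,16); WM=8
i=5 t=14 v=7: → [12,22),[6,16); WM=12; [0,10) fires=3
i=6 t=16 v=1: → [12,22); WM=12
i=7 t=18 v=6: → [18,28),[12,22); WM=16; [6,16) fires=4
i=8 t=19 v=9: → [18,28),[12,22); WM=16
i=9 t=19 v=9: → [18,28),[12,22); WM=17
i=10 t=22 v=8: → [18,28); WM=17
i=11 t=24 v=5: → [24,34),[18,28); WM=22; [12,22) fires=5
i=12 t=26 v=4: → [24,34),[18,28); WM=22
i=13 t=31 v=2: → [30,40),[24,34); WM=29; [18,28) fires=6
i=14 t=36 v=1: → [36,46),[30,40); WM=29
i=15 t=36 v=3: → [36,46),[30,40); WM=34; [24,34) fires=3
i=16 t=38 v=5: → [36,46),[30,40); WM=34
i=17 t=26 v=8: DROP (t<34-4); WM=36
i=18 t=46 v=1: → [42,52); WM=36
i=19 t=46 v=9: → [42,52); WM=44; [30,40) fires=4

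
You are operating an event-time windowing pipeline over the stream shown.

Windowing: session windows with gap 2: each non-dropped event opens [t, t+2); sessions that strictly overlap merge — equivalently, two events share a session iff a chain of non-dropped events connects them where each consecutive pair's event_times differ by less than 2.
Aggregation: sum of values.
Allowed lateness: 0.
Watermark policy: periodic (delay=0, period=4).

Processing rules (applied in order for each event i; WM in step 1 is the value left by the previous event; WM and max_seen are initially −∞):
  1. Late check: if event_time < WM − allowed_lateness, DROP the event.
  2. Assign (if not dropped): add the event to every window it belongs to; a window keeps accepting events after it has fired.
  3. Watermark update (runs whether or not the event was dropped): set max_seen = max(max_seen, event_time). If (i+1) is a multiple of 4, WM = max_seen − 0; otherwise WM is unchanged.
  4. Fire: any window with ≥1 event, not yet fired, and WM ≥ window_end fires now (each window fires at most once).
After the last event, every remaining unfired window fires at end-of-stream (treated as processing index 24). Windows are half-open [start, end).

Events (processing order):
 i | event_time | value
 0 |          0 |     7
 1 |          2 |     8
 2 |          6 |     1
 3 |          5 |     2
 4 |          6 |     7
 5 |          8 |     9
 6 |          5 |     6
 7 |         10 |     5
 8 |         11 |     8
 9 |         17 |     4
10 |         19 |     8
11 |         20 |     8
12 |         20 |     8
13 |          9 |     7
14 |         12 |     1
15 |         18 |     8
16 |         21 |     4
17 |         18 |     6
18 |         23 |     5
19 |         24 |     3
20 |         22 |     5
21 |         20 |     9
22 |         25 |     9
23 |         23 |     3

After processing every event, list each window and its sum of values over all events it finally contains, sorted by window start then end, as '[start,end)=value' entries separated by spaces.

i=0 t=0 v=7: → [0,2); WM=−∞
i=1 t=2 v=8: → [2,4); WM=−∞
i=2 t=6 v=1: → [6,8); WM=−∞
i=3 t=5 v=2: → [5,8); WM=6
i=4 t=6 v=7: → [5,8); WM=6
i=5 t=8 v=9: → [8,10); WM=6
i=6 t=5 v=6: DROP (t<6-0); WM=6
i=7 t=10 v=5: → [10,12); WM=10
i=8 t=11 v=8: → [10,13); WM=10
i=9 t=17 v=4: → [17,19); WM=10
i=10 t=19 v=8: → [19,21); WM=10
i=11 t=20 v=8: → [19,22); WM=20
i=12 t=20 v=8: → [19,22); WM=20
i=13 t=9 v=7: DROP (t<20-0); WM=20
i=14 t=12 v=1: DROP (t<20-0); WM=20
i=15 t=18 v=8: DROP (t<20-0); WM=20
i=16 t=21 v=4: → [19,23); WM=20
i=17 t=18 v=6: DROP (t<20-0); WM=20
i=18 t=23 v=5: → [23,25); WM=20
i=19 t=24 v=3: → [23,26); WM=24
i=20 t=22 v=5: DROP (t<24-0); WM=24
i=21 t=20 v=9: DROP (t<24-0); WM=24
i=22 t=25 v=9: → [23,27); WM=24
i=23 t=23 v=3: DROP (t<24-0); WM=25

[0,2)=7 [2,4)=8 [5,8)=10 [8,10)=9 [10,13)=13 [17,19)=4 [19,23)=28 [23,27)=17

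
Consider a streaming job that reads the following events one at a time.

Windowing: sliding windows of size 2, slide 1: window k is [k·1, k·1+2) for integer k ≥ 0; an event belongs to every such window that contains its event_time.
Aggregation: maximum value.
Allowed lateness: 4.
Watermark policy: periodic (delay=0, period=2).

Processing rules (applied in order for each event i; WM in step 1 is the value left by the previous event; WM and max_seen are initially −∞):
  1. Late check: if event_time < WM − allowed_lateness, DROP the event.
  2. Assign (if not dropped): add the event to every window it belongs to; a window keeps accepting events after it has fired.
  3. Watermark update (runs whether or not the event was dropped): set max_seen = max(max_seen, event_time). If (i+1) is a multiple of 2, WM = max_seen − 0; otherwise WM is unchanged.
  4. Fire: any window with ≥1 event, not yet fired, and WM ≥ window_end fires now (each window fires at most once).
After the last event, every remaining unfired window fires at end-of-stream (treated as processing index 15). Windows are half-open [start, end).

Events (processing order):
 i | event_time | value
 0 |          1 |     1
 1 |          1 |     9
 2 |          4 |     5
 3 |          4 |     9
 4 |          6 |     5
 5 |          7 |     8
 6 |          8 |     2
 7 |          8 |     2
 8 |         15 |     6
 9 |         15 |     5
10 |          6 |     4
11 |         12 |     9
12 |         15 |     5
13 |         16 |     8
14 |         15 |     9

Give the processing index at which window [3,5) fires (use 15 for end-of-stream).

i=0 t=1 v=1: → [1,3),[0,2); WM=−∞
i=1 t=1 v=9: → [1,3),[0,2); WM=1
i=2 t=4 v=5: → [4,6),[3,5); WM=1
i=3 t=4 v=9: → [4,6),[3,5); WM=4; [0,2) fires=9 [1,3) fires=9
i=4 t=6 v=5: → [6,8),[5,7); WM=4
i=5 t=7 v=8: → [7,9),[6,8); WM=7; [3,5) fires=9 [4,6) fires=9 [5,7) fires=5
i=6 t=8 v=2: → [8,10),[7,9); WM=7
i=7 t=8 v=2: → [8,10),[7,9); WM=8; [6,8) fires=8
i=8 t=15 v=6: → [15,17),[14,16); WM=8
i=9 t=15 v=5: → [15,17),[14,16); WM=15; [7,9) fires=8 [8,10) fires=2
i=10 t=6 v=4: DROP (t<15-4); WM=15
i=11 t=12 v=9: → [12,14),[11,13); WM=15; [11,13) fires=9 [12,14) fires=9
i=12 t=15 v=5: → [15,17),[14,16); WM=15
i=13 t=16 v=8: → [16,18),[15,17); WM=16; [14,16) fires=6
i=14 t=15 v=9: → [15,17),[14,16); WM=16

5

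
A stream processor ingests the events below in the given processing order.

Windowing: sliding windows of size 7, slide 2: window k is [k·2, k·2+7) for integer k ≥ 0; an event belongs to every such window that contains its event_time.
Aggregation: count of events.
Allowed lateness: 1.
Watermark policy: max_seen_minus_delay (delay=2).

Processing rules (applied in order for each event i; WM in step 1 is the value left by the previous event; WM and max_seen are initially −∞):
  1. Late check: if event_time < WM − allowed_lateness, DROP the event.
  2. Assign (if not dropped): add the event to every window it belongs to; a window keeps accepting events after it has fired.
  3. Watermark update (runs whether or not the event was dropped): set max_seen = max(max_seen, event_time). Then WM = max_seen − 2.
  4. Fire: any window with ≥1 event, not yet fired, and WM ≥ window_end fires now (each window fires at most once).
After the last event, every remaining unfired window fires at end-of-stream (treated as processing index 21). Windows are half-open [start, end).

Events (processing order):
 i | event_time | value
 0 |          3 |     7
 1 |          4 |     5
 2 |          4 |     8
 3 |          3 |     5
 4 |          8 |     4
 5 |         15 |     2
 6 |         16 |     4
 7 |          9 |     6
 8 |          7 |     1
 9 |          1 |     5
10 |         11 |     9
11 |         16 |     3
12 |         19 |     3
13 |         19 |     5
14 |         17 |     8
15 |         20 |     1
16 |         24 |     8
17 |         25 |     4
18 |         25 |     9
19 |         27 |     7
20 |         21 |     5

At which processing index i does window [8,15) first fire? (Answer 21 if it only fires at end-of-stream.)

i=0 t=3 v=7: → [2,9),[0,7); WM=1
i=1 t=4 v=5: → [4,11),[2,9),[0,7); WM=2
i=2 t=4 v=8: → [4,11),[2,9),[0,7); WM=2
i=3 t=3 v=5: → [2,9),[0,7); WM=2
i=4 t=8 v=4: → [8,15),[6,13),[4,11),[2,9); WM=6
i=5 t=15 v=2: → [14,21),[12,19),[10,17); WM=13; [0,7) fires=4 [2,9) fires=5 [4,11) fires=3 [6,13) fires=1
i=6 t=16 v=4: → [16,23),[14,21),[12,19),[10,17); WM=14
i=7 t=9 v=6: DROP (t<14-1); WM=14
i=8 t=7 v=1: DROP (t<14-1); WM=14
i=9 t=1 v=5: DROP (t<14-1); WM=14
i=10 t=11 v=9: DROP (t<14-1); WM=14
i=11 t=16 v=3: → [16,23),[14,21),[12,19),[10,17); WM=14
i=12 t=19 v=3: → [18,25),[16,23),[14,21); WM=17; [8,15) fires=1 [10,17) fires=3
i=13 t=19 v=5: → [18,25),[16,23),[14,21); WM=17
i=14 t=17 v=8: → [16,23),[14,21),[12,19); WM=17
i=15 t=20 v=1: → [20,27),[18,25),[16,23),[14,21); WM=18
i=16 t=24 v=8: → [24,31),[22,29),[20,27),[18,25); WM=22; [12,19) fires=4 [14,21) fires=7
i=17 t=25 v=4: → [24,31),[22,29),[20,27); WM=23; [16,23) fires=6
i=18 t=25 v=9: → [24,31),[22,29),[20,27); WM=23
i=19 t=27 v=7: → [26,33),[24,31),[22,29); WM=25; [18,25) fires=4
i=20 t=21 v=5: DROP (t<25-1); WM=25

12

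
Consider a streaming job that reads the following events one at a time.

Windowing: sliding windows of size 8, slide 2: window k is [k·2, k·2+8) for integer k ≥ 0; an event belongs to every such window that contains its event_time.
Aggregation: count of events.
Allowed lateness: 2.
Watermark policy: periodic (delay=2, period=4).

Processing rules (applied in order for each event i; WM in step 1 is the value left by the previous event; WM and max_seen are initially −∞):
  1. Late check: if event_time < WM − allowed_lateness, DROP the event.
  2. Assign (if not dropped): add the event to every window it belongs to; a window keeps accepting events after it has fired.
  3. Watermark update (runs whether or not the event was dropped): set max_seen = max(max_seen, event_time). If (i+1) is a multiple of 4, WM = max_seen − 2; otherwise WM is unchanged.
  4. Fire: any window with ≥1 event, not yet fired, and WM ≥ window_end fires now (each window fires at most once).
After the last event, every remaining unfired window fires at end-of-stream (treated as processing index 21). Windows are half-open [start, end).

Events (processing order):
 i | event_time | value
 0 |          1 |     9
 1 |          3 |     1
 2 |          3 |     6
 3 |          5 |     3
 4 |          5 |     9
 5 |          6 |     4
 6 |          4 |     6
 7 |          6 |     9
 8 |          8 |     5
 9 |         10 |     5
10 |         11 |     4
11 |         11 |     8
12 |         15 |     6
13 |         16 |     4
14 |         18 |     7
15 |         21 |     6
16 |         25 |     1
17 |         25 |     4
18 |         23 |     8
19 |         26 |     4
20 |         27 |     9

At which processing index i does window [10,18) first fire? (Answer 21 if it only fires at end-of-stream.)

15

i=0 t=1 v=9: → [0,8); WM=−∞
i=1 t=3 v=1: → [2,10),[0,8); WM=−∞
i=2 t=3 v=6: → [2,10),[0,8); WM=−∞
i=3 t=5 v=3: → [4,12),[2,10),[0,8); WM=3
i=4 t=5 v=9: → [4,12),[2,10),[0,8); WM=3
i=5 t=6 v=4: → [6,14),[4,12),[2,10),[0,8); WM=3
i=6 t=4 v=6: → [4,12),[2,10),[0,8); WM=3
i=7 t=6 v=9: → [6,14),[4,12),[2,10),[0,8); WM=4
i=8 t=8 v=5: → [8,16),[6,14),[4,12),[2,10); WM=4
i=9 t=10 v=5: → [10,18),[8,16),[6,14),[4,12); WM=4
i=10 t=11 v=4: → [10,18),[8,16),[6,14),[4,12); WM=4
i=11 t=11 v=8: → [10,18),[8,16),[6,14),[4,12); WM=9; [0,8) fires=8
i=12 t=15 v=6: → [14,22),[12,20),[10,18),[8,16); WM=9
i=13 t=16 v=4: → [16,24),[14,22),[12,20),[10,18); WM=9
i=14 t=18 v=7: → [18,26),[16,24),[14,22),[12,20); WM=9
i=15 t=21 v=6: → [20,28),[18,26),[16,24),[14,22); WM=19; [2,10) fires=8 [4,12) fires=9 [6,14) fires=6 [8,16) fires=5 [10,18) fires=5
i=16 t=25 v=1: → [24,32),[22,30),[20,28),[18,26); WM=19
i=17 t=25 v=4: → [24,32),[22,30),[20,28),[18,26); WM=19
i=18 t=23 v=8: → [22,30),[20,28),[18,26),[16,24); WM=19
i=19 t=26 v=4: → [26,34),[24,32),[22,30),[20,28); WM=24; [12,20) fires=3 [14,22) fires=4 [16,24) fires=4
i=20 t=27 v=9: → [26,34),[24,32),[22,30),[20,28); WM=24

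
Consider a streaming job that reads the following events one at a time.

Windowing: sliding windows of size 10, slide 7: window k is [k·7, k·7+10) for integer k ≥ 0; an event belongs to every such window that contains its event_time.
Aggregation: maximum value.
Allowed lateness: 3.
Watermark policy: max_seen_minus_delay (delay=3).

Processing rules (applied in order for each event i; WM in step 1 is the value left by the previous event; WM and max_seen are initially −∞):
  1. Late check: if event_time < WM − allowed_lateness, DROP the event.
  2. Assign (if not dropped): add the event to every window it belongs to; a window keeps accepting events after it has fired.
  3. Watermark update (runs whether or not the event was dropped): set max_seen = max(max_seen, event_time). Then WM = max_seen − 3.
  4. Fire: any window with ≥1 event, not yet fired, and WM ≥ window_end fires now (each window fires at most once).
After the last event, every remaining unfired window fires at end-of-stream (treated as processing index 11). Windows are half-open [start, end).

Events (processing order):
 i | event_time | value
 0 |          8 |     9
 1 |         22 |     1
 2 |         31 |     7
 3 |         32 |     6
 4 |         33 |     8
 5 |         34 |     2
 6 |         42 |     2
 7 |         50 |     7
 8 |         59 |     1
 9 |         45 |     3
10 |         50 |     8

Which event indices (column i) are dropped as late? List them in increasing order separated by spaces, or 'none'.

i=0 t=8 v=9: → [7,17),[0,10); WM=5
i=1 t=22 v=1: → [21,31),[14,24); WM=19; [0,10) fires=9 [7,17) fires=9
i=2 t=31 v=7: → [28,38); WM=28; [14,24) fires=1
i=3 t=32 v=6: → [28,38); WM=29
i=4 t=33 v=8: → [28,38); WM=30
i=5 t=34 v=2: → [28,38); WM=31; [21,31) fires=1
i=6 t=42 v=2: → [42,52),[35,45); WM=39; [28,38) fires=8
i=7 t=50 v=7: → [49,59),[42,52); WM=47; [35,45) fires=2
i=8 t=59 v=1: → [56,66); WM=56; [42,52) fires=7
i=9 t=45 v=3: DROP (t<56-3); WM=56
i=10 t=50 v=8: DROP (t<56-3); WM=56

9 10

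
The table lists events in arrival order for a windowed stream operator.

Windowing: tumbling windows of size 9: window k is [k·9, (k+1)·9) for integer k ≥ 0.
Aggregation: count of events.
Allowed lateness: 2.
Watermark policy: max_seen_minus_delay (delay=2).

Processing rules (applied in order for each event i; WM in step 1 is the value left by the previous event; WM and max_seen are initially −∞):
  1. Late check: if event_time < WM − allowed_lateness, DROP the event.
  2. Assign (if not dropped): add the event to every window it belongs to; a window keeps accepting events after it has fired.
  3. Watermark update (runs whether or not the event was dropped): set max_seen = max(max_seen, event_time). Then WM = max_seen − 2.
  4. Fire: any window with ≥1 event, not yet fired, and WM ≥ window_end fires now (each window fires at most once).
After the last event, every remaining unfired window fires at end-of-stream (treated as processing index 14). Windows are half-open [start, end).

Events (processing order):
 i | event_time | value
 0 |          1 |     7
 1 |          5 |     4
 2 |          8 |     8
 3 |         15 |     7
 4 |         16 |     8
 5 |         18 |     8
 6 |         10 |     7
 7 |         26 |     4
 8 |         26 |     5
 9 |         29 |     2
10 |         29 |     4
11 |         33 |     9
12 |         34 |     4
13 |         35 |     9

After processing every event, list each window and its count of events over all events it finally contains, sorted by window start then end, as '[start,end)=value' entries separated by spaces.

i=0 t=1 v=7: → [0,9); WM=-1
i=1 t=5 v=4: → [0,9); WM=3
i=2 t=8 v=8: → [0,9); WM=6
i=3 t=15 v=7: → [9,18); WM=13; [0,9) fires=3
i=4 t=16 v=8: → [9,18); WM=14
i=5 t=18 v=8: → [18,27); WM=16
i=6 t=10 v=7: DROP (t<16-2); WM=16
i=7 t=26 v=4: → [18,27); WM=24; [9,18) fires=2
i=8 t=26 v=5: → [18,27); WM=24
i=9 t=29 v=2: → [27,36); WM=27; [18,27) fires=3
i=10 t=29 v=4: → [27,36); WM=27
i=11 t=33 v=9: → [27,36); WM=31
i=12 t=34 v=4: → [27,36); WM=32
i=13 t=35 v=9: → [27,36); WM=33

[0,9)=3 [9,18)=2 [18,27)=3 [27,36)=5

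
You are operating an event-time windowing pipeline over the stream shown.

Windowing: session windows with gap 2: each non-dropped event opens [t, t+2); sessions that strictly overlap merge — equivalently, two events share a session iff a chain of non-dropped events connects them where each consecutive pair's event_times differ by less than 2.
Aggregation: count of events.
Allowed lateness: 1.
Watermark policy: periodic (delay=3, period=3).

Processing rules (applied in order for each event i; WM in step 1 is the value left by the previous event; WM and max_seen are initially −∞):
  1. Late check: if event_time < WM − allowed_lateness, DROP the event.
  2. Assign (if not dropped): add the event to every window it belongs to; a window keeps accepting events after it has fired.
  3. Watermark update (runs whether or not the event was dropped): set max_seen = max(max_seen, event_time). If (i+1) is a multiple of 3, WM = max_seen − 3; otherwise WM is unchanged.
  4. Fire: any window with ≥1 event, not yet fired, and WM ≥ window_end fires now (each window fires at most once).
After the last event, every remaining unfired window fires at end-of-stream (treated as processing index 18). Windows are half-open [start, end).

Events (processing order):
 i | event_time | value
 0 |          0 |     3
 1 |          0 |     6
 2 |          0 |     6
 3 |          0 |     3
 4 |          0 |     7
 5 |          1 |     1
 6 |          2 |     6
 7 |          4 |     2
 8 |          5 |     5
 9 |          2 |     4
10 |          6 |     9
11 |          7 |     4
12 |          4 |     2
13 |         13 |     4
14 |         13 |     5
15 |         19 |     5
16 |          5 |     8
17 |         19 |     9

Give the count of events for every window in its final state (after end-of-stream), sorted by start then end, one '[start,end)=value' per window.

i=0 t=0 v=3: → [0,2); WM=−∞
i=1 t=0 v=6: → [0,2); WM=−∞
i=2 t=0 v=6: → [0,2); WM=-3
i=3 t=0 v=3: → [0,2); WM=-3
i=4 t=0 v=7: → [0,2); WM=-3
i=5 t=1 v=1: → [0,3); WM=-2
i=6 t=2 v=6: → [0,4); WM=-2
i=7 t=4 v=2: → [4,6); WM=-2
i=8 t=5 v=5: → [4,7); WM=2
i=9 t=2 v=4: → [0,4); WM=2
i=10 t=6 v=9: → [4,8); WM=2
i=11 t=7 v=4: → [4,9); WM=4
i=12 t=4 v=2: → [4,9); WM=4
i=13 t=13 v=4: → [13,15); WM=4
i=14 t=13 v=5: → [13,15); WM=10
i=15 t=19 v=5: → [19,21); WM=10
i=16 t=5 v=8: DROP (t<10-1); WM=10
i=17 t=19 v=9: → [19,21); WM=16

[0,4)=8 [4,9)=5 [13,15)=2 [19,21)=2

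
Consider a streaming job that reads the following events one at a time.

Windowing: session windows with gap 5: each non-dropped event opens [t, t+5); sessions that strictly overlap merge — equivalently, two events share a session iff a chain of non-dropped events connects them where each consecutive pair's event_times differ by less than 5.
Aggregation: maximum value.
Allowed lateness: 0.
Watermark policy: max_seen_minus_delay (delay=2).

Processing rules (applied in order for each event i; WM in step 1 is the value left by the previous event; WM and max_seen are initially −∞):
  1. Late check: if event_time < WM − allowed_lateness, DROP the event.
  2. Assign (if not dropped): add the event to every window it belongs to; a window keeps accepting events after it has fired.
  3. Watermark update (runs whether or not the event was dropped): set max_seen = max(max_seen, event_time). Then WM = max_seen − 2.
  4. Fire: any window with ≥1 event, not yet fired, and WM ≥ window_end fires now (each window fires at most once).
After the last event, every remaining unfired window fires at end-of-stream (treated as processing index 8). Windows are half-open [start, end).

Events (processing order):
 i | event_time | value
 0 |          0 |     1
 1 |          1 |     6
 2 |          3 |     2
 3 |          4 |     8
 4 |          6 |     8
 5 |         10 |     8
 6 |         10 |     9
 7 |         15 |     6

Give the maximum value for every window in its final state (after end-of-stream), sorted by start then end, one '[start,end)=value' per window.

i=0 t=0 v=1: → [0,5); WM=-2
i=1 t=1 v=6: → [0,6); WM=-1
i=2 t=3 v=2: → [0,8); WM=1
i=3 t=4 v=8: → [0,9); WM=2
i=4 t=6 v=8: → [0,11); WM=4
i=5 t=10 v=8: → [0,15); WM=8
i=6 t=10 v=9: → [0,15); WM=8
i=7 t=15 v=6: → [15,20); WM=13

[0,15)=9 [15,20)=6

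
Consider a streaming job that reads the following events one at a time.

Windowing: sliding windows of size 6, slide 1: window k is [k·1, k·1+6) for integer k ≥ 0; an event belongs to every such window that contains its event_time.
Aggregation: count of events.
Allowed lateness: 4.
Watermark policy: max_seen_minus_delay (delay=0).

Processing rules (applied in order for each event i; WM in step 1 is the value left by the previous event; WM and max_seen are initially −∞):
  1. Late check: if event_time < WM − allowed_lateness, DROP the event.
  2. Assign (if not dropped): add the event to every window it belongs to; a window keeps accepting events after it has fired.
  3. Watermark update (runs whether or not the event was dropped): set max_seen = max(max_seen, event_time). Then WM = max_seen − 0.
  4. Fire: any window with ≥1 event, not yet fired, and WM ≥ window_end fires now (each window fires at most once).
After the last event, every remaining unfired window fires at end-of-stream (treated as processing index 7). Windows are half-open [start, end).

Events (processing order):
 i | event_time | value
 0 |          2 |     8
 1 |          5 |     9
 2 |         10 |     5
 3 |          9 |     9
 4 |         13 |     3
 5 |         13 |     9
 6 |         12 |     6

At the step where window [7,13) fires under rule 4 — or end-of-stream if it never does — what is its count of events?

2

i=0 t=2 v=8: → [2,8),[1,7),[0,6); WM=2
i=1 t=5 v=9: → [5,11),[4,10),[3,9),[2,8),[1,7),[0,6); WM=5
i=2 t=10 v=5: → [10,16),[9,15),[8,14),[7,13),[6,12),[5,11); WM=10; [0,6) fires=2 [1,7) fires=2 [2,8) fires=2 [3,9) fires=1 [4,10) fires=1
i=3 t=9 v=9: → [9,15),[8,14),[7,13),[6,12),[5,11),[4,10); WM=10
i=4 t=13 v=3: → [13,19),[12,18),[11,17),[10,16),[9,15),[8,14); WM=13; [5,11) fires=3 [6,12) fires=2 [7,13) fires=2
i=5 t=13 v=9: → [13,19),[12,18),[11,17),[10,16),[9,15),[8,14); WM=13
i=6 t=12 v=6: → [12,18),[11,17),[10,16),[9,15),[8,14),[7,13); WM=13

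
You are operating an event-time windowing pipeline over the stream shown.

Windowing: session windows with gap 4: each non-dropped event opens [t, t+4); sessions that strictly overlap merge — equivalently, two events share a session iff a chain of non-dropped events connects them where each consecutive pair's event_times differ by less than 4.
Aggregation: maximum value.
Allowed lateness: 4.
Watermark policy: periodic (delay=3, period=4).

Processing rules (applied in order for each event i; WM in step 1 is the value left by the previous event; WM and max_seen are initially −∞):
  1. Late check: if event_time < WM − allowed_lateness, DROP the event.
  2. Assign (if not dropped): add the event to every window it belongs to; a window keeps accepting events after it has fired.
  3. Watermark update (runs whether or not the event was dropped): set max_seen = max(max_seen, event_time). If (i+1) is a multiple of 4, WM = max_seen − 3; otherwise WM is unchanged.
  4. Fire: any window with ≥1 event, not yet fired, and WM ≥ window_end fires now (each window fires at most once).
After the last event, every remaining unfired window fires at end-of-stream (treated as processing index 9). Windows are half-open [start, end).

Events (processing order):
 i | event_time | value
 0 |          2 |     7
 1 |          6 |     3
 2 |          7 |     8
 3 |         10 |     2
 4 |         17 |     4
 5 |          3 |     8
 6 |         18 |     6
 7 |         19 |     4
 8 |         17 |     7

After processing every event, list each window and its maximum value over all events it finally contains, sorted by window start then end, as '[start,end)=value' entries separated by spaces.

[2,14)=8 [17,23)=7

i=0 t=2 v=7: → [2,6); WM=−∞
i=1 t=6 v=3: → [6,10); WM=−∞
i=2 t=7 v=8: → [6,11); WM=−∞
i=3 t=10 v=2: → [6,14); WM=7
i=4 t=17 v=4: → [17,21); WM=7
i=5 t=3 v=8: → [2,14); WM=7
i=6 t=18 v=6: → [17,22); WM=7
i=7 t=19 v=4: → [17,23); WM=16
i=8 t=17 v=7: → [17,23); WM=16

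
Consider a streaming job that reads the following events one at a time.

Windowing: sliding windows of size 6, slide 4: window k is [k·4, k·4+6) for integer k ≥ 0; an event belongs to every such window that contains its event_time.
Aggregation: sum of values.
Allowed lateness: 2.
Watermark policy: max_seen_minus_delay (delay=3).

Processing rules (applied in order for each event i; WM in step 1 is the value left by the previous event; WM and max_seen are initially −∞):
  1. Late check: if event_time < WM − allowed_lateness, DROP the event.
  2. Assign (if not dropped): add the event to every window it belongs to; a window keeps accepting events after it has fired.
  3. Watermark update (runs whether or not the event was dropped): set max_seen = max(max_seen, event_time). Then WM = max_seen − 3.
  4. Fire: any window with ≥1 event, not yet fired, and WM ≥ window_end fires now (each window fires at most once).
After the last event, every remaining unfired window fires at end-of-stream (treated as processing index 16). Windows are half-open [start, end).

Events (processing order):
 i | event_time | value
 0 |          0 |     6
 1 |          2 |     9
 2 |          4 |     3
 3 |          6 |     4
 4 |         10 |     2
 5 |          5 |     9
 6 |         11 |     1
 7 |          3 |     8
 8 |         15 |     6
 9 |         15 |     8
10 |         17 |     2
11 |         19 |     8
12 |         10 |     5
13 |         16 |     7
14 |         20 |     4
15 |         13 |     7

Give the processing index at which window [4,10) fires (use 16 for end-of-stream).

i=0 t=0 v=6: → [0,6); WM=-3
i=1 t=2 v=9: → [0,6); WM=-1
i=2 t=4 v=3: → [4,10),[0,6); WM=1
i=3 t=6 v=4: → [4,10); WM=3
i=4 t=10 v=2: → [8,14); WM=7; [0,6) fires=18
i=5 t=5 v=9: → [4,10),[0,6); WM=7
i=6 t=11 v=1: → [8,14); WM=8
i=7 t=3 v=8: DROP (t<8-2); WM=8
i=8 t=15 v=6: → [12,18); WM=12; [4,10) fires=16
i=9 t=15 v=8: → [12,18); WM=12
i=10 t=17 v=2: → [16,22),[12,18); WM=14; [8,14) fires=3
i=11 t=19 v=8: → [16,22); WM=16
i=12 t=10 v=5: DROP (t<16-2); WM=16
i=13 t=16 v=7: → [16,22),[12,18); WM=16
i=14 t=20 v=4: → [20,26),[16,22); WM=17
i=15 t=13 v=7: DROP (t<17-2); WM=17

8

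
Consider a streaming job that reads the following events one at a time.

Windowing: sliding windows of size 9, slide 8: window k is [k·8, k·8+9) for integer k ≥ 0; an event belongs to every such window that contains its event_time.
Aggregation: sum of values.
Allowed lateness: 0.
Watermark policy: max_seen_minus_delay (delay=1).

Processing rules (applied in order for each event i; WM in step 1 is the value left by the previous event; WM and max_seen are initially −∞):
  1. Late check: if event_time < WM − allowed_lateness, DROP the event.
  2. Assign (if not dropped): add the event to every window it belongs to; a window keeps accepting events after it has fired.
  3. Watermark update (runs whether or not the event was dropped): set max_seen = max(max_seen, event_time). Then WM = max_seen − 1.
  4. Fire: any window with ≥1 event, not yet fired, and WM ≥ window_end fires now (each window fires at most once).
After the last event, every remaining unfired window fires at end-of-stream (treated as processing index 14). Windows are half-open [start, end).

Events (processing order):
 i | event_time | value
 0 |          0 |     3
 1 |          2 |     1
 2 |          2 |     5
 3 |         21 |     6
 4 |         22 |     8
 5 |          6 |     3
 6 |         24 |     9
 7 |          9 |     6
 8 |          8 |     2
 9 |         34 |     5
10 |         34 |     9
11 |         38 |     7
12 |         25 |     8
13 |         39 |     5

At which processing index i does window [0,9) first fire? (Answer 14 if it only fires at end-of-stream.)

3

i=0 t=0 v=3: → [0,9); WM=-1
i=1 t=2 v=1: → [0,9); WM=1
i=2 t=2 v=5: → [0,9); WM=1
i=3 t=21 v=6: → [16,25); WM=20; [0,9) fires=9
i=4 t=22 v=8: → [16,25); WM=21
i=5 t=6 v=3: DROP (t<21-0); WM=21
i=6 t=24 v=9: → [24,33),[16,25); WM=23
i=7 t=9 v=6: DROP (t<23-0); WM=23
i=8 t=8 v=2: DROP (t<23-0); WM=23
i=9 t=34 v=5: → [32,41); WM=33; [16,25) fires=23 [24,33) fires=9
i=10 t=34 v=9: → [32,41); WM=33
i=11 t=38 v=7: → [32,41); WM=37
i=12 t=25 v=8: DROP (t<37-0); WM=37
i=13 t=39 v=5: → [32,41); WM=38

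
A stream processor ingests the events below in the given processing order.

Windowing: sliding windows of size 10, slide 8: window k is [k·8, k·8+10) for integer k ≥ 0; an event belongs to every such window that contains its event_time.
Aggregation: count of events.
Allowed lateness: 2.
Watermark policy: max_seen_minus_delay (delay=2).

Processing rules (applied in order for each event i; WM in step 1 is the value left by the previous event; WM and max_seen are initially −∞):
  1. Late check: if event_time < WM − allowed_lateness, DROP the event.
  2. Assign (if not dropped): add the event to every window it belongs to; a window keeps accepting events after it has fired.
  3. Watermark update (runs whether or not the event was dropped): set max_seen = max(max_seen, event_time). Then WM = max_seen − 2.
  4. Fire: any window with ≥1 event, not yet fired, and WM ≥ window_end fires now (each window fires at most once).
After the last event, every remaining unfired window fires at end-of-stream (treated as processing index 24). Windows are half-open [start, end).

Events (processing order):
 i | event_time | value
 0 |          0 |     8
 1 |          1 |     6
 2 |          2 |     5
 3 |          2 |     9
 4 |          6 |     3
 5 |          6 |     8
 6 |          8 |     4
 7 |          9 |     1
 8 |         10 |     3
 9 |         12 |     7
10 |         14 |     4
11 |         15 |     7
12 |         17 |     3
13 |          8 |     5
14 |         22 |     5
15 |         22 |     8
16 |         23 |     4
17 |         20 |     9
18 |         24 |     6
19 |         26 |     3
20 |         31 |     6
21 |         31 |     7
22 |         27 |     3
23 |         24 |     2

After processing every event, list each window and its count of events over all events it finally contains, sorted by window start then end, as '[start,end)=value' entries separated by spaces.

i=0 t=0 v=8: → [0,10); WM=-2
i=1 t=1 v=6: → [0,10); WM=-1
i=2 t=2 v=5: → [0,10); WM=0
i=3 t=2 v=9: → [0,10); WM=0
i=4 t=6 v=3: → [0,10); WM=4
i=5 t=6 v=8: → [0,10); WM=4
i=6 t=8 v=4: → [8,18),[0,10); WM=6
i=7 t=9 v=1: → [8,18),[0,10); WM=7
i=8 t=10 v=3: → [8,18); WM=8
i=9 t=12 v=7: → [8,18); WM=10; [0,10) fires=8
i=10 t=14 v=4: → [8,18); WM=12
i=11 t=15 v=7: → [8,18); WM=13
i=12 t=17 v=3: → [16,26),[8,18); WM=15
i=13 t=8 v=5: DROP (t<15-2); WM=15
i=14 t=22 v=5: → [16,26); WM=20; [8,18) fires=7
i=15 t=22 v=8: → [16,26); WM=20
i=16 t=23 v=4: → [16,26); WM=21
i=17 t=20 v=9: → [16,26); WM=21
i=18 t=24 v=6: → [24,34),[16,26); WM=22
i=19 t=26 v=3: → [24,34); WM=24
i=20 t=31 v=6: → [24,34); WM=29; [16,26) fires=6
i=21 t=31 v=7: → [24,34); WM=29
i=22 t=27 v=3: → [24,34); WM=29
i=23 t=24 v=2: DROP (t<29-2); WM=29

[0,10)=8 [8,18)=7 [16,26)=6 [24,34)=5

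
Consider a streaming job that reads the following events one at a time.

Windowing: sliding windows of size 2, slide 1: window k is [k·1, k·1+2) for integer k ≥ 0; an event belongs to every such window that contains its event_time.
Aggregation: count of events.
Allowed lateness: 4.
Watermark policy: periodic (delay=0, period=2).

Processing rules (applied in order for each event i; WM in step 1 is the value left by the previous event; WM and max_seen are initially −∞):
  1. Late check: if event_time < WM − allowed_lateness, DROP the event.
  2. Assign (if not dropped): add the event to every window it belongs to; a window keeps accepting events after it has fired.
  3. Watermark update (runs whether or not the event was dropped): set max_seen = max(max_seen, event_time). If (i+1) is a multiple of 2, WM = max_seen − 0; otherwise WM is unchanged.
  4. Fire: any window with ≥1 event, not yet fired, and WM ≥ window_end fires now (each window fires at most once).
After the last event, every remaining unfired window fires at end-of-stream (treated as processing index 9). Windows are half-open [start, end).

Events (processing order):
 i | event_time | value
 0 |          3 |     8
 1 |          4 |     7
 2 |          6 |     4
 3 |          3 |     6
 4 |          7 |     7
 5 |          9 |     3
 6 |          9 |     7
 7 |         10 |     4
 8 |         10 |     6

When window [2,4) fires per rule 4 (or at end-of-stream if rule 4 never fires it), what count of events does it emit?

i=0 t=3 v=8: → [3,5),[2,4); WM=−∞
i=1 t=4 v=7: → [4,6),[3,5); WM=4; [2,4) fires=1
i=2 t=6 v=4: → [6,8),[5,7); WM=4
i=3 t=3 v=6: → [3,5),[2,4); WM=6; [3,5) fires=3 [4,6) fires=1
i=4 t=7 v=7: → [7,9),[6,8); WM=6
i=5 t=9 v=3: → [9,11),[8,10); WM=9; [5,7) fires=1 [6,8) fires=2 [7,9) fires=1
i=6 t=9 v=7: → [9,11),[8,10); WM=9
i=7 t=10 v=4: → [10,12),[9,11); WM=10; [8,10) fires=2
i=8 t=10 v=6: → [10,12),[9,11); WM=10

1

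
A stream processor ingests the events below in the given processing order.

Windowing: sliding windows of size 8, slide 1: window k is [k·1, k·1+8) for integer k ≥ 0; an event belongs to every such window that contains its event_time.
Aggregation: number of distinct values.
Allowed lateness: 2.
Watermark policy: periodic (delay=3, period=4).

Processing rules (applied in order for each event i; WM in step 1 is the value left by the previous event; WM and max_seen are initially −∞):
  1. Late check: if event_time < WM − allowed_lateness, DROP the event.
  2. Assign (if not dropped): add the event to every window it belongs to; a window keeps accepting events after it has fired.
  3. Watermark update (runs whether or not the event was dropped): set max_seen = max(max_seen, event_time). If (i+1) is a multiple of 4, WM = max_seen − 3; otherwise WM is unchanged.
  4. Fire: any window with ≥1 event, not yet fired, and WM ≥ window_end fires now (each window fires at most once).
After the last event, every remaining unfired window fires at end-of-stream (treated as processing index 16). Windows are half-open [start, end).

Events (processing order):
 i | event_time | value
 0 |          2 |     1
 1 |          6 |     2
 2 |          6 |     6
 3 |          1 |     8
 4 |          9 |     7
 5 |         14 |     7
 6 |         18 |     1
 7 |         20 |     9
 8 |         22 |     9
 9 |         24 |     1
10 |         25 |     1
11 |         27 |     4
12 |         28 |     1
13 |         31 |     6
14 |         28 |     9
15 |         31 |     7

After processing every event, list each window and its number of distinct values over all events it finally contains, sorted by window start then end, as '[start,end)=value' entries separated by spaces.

[0,8)=4 [1,9)=4 [2,10)=4 [3,11)=3 [4,12)=3 [5,13)=3 [6,14)=3 [7,15)=1 [8,16)=1 [9,17)=1 [10,18)=1 [11,19)=2 [12,20)=2 [13,21)=3 [14,22)=3 [15,23)=2 [16,24)=2 [17,25)=2 [18,26)=2 [19,27)=2 [20,28)=3 [21,29)=3 [22,30)=3 [23,31)=3 [24,32)=5 [25,33)=5 [26,34)=5 [27,35)=5 [28,36)=4 [29,37)=2 [30,38)=2 [31,39)=2

i=0 t=2 v=1: → [2,10),[1,9),[0,8); WM=−∞
i=1 t=6 v=2: → [6,14),[5,13),[4,12),[3,11),[2,10),[1,9),[0,8); WM=−∞
i=2 t=6 v=6: → [6,14),[5,13),[4,12),[3,11),[2,10),[1,9),[0,8); WM=−∞
i=3 t=1 v=8: → [1,9),[0,8); WM=3
i=4 t=9 v=7: → [9,17),[8,16),[7,15),[6,14),[5,13),[4,12),[3,11),[2,10); WM=3
i=5 t=14 v=7: → [14,22),[13,21),[12,20),[11,19),[10,18),[9,17),[8,16),[7,15); WM=3
i=6 t=18 v=1: → [18,26),[17,25),[16,24),[15,23),[14,22),[13,21),[12,20),[11,19); WM=3
i=7 t=20 v=9: → [20,28),[19,27),[18,26),[17,25),[16,24),[15,23),[14,22),[13,21); WM=17; [0,8) fires=4 [1,9) fires=4 [2,10) fires=4 [3,11) fires=3 [4,12) fires=3 [5,13) fires=3 [6,14) fires=3 [7,15) fires=1 [8,16) fires=1 [9,17) fires=1
i=8 t=22 v=9: → [22,30),[21,29),[20,28),[19,27),[18,26),[17,25),[16,24),[15,23); WM=17
i=9 t=24 v=1: → [24,32),[23,31),[22,30),[21,29),[20,28),[19,27),[18,26),[17,25); WM=17
i=10 t=25 v=1: → [25,33),[24,32),[23,31),[22,30),[21,29),[20,28),[19,27),[18,26); WM=17
i=11 t=27 v=4: → [27,35),[26,34),[25,33),[24,32),[23,31),[22,30),[21,29),[20,28); WM=24; [10,18) fires=1 [11,19) fires=2 [12,20) fires=2 [13,21) fires=3 [14,22) fires=3 [15,23) fires=2 [16,24) fires=2
i=12 t=28 v=1: → [28,36),[27,35),[26,34),[25,33),[24,32),[23,31),[22,30),[21,29); WM=24
i=13 t=31 v=6: → [31,39),[30,38),[29,37),[28,36),[27,35),[26,34),[25,33),[24,32); WM=24
i=14 t=28 v=9: → [28,36),[27,35),[26,34),[25,33),[24,32),[23,31),[22,30),[21,29); WM=24
i=15 t=31 v=7: → [31,39),[30,38),[29,37),[28,36),[27,35),[26,34),[25,33),[24,32); WM=28; [17,25) fires=2 [18,26) fires=2 [19,27) fires=2 [20,28) fires=3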